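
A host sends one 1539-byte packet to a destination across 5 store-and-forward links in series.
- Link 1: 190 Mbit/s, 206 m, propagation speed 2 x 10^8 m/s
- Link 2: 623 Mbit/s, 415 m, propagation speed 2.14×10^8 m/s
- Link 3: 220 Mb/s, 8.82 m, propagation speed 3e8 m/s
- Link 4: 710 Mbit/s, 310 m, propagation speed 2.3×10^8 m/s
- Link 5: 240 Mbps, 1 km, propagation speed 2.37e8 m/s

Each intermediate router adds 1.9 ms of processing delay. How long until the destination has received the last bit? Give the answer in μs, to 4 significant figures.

L = 1539 × 8 = 12312 bits.
Transmission delays (L/R per hop): 64.8, 19.7624, 55.9636, 17.3408, 51.3 μs; sum = 209.167 μs.
Propagation delays (d/s per hop): 1.03, 1.93925, 0.0294, 1.34783, 4.21941 μs; sum = 8.56589 μs.
Processing at 4 router(s): 4 × 1.9 ms = 7600 μs.
End-to-end = 7818 μs.

7818 μs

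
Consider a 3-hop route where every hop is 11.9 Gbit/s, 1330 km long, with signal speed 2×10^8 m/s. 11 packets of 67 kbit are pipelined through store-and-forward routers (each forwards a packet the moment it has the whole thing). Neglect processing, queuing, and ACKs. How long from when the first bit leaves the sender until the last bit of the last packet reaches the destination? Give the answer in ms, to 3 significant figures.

Per-hop transmission t_tx = L/R = 67000/11900000000 = 0.00563025 ms.
Per-hop propagation t_prop = 1330000/200000000 = 6.65 ms.
Pipeline fill: first packet needs 3·t_tx to clear all hops; remaining 10 packets each add one t_tx.
Total = (3+11-1)·t_tx + 3·t_prop = 13·0.00563025 + 3·6.65 = 20.0 ms.

20.0 ms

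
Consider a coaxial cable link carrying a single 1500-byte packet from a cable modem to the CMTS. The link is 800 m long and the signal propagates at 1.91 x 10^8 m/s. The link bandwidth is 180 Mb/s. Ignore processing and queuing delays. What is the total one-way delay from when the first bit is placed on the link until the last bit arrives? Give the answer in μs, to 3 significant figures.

70.9 μs

L = 1500 × 8 = 12000 bits.
Transmission delay = L/R = 12000 / 180000000 = 66.6667 μs.
Propagation delay = d/s = 800 m / 191000000 m/s = 4.18848 μs.
Total = 70.9 μs.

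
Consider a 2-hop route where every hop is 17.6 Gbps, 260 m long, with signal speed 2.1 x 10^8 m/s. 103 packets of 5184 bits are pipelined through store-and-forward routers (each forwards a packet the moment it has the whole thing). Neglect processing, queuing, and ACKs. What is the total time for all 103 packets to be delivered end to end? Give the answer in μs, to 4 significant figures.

33.11 μs

Per-hop transmission t_tx = L/R = 5184/17600000000 = 0.294545 μs.
Per-hop propagation t_prop = 260/210000000 = 1.2381 μs.
Pipeline fill: first packet needs 2·t_tx to clear all hops; remaining 102 packets each add one t_tx.
Total = (2+103-1)·t_tx + 2·t_prop = 104·0.294545 + 2·1.2381 = 33.11 μs.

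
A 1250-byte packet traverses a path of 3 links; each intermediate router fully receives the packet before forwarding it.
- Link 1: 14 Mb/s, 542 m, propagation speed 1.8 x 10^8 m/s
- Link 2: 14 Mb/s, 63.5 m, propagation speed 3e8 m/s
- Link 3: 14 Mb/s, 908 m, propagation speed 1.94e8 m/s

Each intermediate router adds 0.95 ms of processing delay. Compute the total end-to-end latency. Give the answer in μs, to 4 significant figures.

4051 μs

L = 1250 × 8 = 10000 bits.
Transmission delay per hop = L/R = 10000/14000000 = 714.286 μs; 3 hops → 2142.86 μs.
Propagation delays (d/s per hop): 3.01111, 0.211667, 4.68041 μs; sum = 7.90319 μs.
Processing at 2 router(s): 2 × 0.95 ms = 1900 μs.
End-to-end = 4051 μs.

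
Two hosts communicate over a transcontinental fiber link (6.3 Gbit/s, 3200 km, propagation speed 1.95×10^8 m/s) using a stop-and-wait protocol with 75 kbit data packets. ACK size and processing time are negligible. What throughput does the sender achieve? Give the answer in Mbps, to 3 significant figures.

t_tx = L/R = 75000/6300000000 = 1.19048e-05 s.
t_prop = 3200000/195000000 = 0.0164103 s; RTT = 0.0328205 s.
Cycle = t_tx + RTT = 0.0328324 s.
Throughput = L / cycle = 75000 / 0.0328324 = 2.28 Mbps.

2.28 Mbps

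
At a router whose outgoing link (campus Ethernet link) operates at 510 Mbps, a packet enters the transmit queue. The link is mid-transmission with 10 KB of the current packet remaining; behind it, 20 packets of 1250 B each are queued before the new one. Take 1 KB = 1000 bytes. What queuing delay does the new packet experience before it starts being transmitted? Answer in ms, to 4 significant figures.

Each queued packet: L/R = 10000/510000000 = 0.0196078 ms.
20 queued → 0.392157 ms.
Plus remaining 80000 bits of current packet: 0.156863 ms.
Queuing delay = 0.5490 ms.

0.5490 ms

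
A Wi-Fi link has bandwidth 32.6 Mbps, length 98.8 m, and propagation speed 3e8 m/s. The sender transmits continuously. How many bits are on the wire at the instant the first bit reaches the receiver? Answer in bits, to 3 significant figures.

Propagation delay = 98.8 / 300000000 = 3.29333e-07 s.
BDP = R × t_prop = 32600000 × 3.29333e-07 = 10.7363 bits.

10.7 bits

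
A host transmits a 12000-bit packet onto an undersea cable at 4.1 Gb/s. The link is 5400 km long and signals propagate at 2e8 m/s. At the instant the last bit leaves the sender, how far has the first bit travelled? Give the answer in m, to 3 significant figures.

585 m

t_tx = L/R = 12000/4.1e+09 = 2.92683e-06 s.
Distance = s × t_tx = 200000000 × 2.92683e-06 = 585 m.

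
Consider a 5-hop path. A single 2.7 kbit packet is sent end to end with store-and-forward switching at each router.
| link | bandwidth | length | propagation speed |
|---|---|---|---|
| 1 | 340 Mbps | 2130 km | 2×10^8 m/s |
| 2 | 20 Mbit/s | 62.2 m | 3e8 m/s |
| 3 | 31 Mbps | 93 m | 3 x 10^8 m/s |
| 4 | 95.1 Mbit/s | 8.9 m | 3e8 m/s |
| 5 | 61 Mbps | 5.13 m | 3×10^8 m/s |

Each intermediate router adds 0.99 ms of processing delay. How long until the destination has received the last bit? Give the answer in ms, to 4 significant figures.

14.91 ms

L = 2700 bits.
Transmission delays (L/R per hop): 0.00794118, 0.135, 0.0870968, 0.0283912, 0.0442623 ms; sum = 0.302691 ms.
Propagation delays (d/s per hop): 10.65, 0.000207333, 0.00031, 2.96667e-05, 1.71e-05 ms; sum = 10.6506 ms.
Processing at 4 router(s): 4 × 0.99 ms = 3.96 ms.
End-to-end = 14.91 ms.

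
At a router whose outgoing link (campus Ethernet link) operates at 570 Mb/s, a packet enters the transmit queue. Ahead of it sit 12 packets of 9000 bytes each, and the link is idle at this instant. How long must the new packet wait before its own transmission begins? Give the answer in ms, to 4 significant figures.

1.516 ms

Each queued packet: L/R = 72000/570000000 = 0.126316 ms.
12 queued → 1.51579 ms.
Queuing delay = 1.516 ms.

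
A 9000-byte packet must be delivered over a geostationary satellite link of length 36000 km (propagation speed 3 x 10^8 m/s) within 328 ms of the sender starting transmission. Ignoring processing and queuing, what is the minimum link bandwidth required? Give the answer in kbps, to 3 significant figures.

L = 72000 bits.
Propagation delay = 36000000 / 300000000 = 120 ms.
Transmission budget = 328 − 120 = 208 ms.
R ≥ L / t_tx = 72000 bits / 0.208 s = 346 kbps.

346 kbps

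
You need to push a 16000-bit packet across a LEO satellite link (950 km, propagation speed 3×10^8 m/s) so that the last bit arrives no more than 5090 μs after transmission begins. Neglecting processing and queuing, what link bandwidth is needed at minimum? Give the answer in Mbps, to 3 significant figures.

Propagation delay = 950000 / 300000000 = 3166.67 μs.
Transmission budget = 5090 − 3166.67 = 1923.33 μs.
R ≥ L / t_tx = 16000 bits / 0.00192333 s = 8.32 Mbps.

8.32 Mbps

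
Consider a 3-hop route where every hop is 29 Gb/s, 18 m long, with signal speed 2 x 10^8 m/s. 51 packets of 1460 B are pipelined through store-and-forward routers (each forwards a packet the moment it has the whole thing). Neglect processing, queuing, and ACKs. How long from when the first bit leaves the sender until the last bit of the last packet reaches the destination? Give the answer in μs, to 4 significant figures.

Per-hop transmission t_tx = L/R = 11680/29000000000 = 0.402759 μs.
Per-hop propagation t_prop = 18/200000000 = 0.09 μs.
Pipeline fill: first packet needs 3·t_tx to clear all hops; remaining 50 packets each add one t_tx.
Total = (3+51-1)·t_tx + 3·t_prop = 53·0.402759 + 3·0.09 = 21.62 μs.

21.62 μs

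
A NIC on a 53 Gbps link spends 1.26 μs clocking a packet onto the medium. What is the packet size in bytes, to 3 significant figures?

8350 bytes

L = R × t_tx = 53000000000 b/s × 1.26e-06 s = 66780 bits.
In bytes: 66780 / 8 = 8350 bytes.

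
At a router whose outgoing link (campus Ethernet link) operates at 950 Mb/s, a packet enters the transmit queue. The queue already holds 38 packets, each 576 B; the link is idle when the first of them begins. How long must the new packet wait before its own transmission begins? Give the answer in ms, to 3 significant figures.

Each queued packet: L/R = 4608/950000000 = 0.00485053 ms.
38 queued → 0.18432 ms.
Queuing delay = 0.184 ms.

0.184 ms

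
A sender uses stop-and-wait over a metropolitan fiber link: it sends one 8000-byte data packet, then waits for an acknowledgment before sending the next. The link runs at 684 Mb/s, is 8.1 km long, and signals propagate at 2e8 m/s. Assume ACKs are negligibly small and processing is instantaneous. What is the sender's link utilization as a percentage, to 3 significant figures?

53.6 %

t_tx = L/R = 64000/684000000 = 9.35673e-05 s.
t_prop = 8100/200000000 = 4.05e-05 s; RTT = 8.1e-05 s.
Cycle = t_tx + RTT = 0.000174567 s.
Utilization = t_tx / cycle = 9.35673e-05/0.000174567 = 53.6 %.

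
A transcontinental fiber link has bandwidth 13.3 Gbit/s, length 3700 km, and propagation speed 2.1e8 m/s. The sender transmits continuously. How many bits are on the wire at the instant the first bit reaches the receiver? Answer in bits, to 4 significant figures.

234300000 bits

Propagation delay = 3700000 / 210000000 = 0.017619 s.
BDP = R × t_prop = 13300000000 × 0.017619 = 234333000 bits.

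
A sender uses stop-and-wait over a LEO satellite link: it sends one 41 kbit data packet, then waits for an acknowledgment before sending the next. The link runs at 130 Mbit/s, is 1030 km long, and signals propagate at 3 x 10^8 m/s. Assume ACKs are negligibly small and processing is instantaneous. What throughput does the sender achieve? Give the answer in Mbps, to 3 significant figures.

5.71 Mbps

t_tx = L/R = 41000/130000000 = 0.000315385 s.
t_prop = 1030000/300000000 = 0.00343333 s; RTT = 0.00686667 s.
Cycle = t_tx + RTT = 0.00718205 s.
Throughput = L / cycle = 41000 / 0.00718205 = 5.71 Mbps.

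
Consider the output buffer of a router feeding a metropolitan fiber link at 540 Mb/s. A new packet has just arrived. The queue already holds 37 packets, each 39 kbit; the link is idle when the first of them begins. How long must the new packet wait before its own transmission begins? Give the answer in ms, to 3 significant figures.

2.67 ms

Each queued packet: L/R = 39000/540000000 = 0.0722222 ms.
37 queued → 2.67222 ms.
Queuing delay = 2.67 ms.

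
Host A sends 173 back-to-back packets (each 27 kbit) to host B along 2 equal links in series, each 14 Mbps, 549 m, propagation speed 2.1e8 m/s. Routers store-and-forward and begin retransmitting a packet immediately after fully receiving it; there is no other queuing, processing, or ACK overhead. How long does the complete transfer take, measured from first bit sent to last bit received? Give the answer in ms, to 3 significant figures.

Per-hop transmission t_tx = L/R = 27000/14000000 = 1.92857 ms.
Per-hop propagation t_prop = 549/210000000 = 0.00261429 ms.
Pipeline fill: first packet needs 2·t_tx to clear all hops; remaining 172 packets each add one t_tx.
Total = (2+173-1)·t_tx + 2·t_prop = 174·1.92857 + 2·0.00261429 = 336 ms.

336 ms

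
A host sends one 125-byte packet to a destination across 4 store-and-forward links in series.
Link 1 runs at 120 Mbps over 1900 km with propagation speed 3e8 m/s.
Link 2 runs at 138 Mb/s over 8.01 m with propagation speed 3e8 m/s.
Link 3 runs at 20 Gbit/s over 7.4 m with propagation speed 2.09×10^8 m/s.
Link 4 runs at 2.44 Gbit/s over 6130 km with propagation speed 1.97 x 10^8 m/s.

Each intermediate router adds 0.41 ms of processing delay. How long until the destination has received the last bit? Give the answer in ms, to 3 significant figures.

38.7 ms

L = 125 × 8 = 1000 bits.
Transmission delays (L/R per hop): 0.00833333, 0.00724638, 5e-05, 0.000409836 ms; sum = 0.0160395 ms.
Propagation delays (d/s per hop): 6.33333, 2.67e-05, 3.54067e-05, 31.1168 ms; sum = 37.4501 ms.
Processing at 3 router(s): 3 × 0.41 ms = 1.23 ms.
End-to-end = 38.7 ms.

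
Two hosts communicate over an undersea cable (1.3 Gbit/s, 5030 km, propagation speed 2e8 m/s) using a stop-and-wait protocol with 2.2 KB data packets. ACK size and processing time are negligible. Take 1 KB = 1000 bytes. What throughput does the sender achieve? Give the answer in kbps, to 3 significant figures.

t_tx = L/R = 17600/1300000000 = 1.35385e-05 s.
t_prop = 5030000/200000000 = 0.02515 s; RTT = 0.0503 s.
Cycle = t_tx + RTT = 0.0503135 s.
Throughput = L / cycle = 17600 / 0.0503135 = 350 kbps.

350 kbps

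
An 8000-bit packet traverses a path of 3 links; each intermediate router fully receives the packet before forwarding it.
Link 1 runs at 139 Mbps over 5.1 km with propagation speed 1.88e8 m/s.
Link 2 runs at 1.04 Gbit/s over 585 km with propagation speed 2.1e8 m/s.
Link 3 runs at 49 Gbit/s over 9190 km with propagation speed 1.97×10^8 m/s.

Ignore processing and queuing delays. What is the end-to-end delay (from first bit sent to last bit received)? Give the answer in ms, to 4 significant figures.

Transmission delays (L/R per hop): 0.057554, 0.00769231, 0.000163265 ms; sum = 0.0654095 ms.
Propagation delays (d/s per hop): 0.0271277, 2.78571, 46.6497 ms; sum = 49.4626 ms.
End-to-end = 49.53 ms.

49.53 ms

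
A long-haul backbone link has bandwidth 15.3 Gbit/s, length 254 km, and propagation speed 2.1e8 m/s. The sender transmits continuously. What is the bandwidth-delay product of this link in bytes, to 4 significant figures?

2313000 bytes

Propagation delay = 254000 / 210000000 = 0.00120952 s.
BDP = R × t_prop = 15300000000 × 0.00120952 = 18505700 bits.
In bytes: 18505700/8 = 2313000 bytes.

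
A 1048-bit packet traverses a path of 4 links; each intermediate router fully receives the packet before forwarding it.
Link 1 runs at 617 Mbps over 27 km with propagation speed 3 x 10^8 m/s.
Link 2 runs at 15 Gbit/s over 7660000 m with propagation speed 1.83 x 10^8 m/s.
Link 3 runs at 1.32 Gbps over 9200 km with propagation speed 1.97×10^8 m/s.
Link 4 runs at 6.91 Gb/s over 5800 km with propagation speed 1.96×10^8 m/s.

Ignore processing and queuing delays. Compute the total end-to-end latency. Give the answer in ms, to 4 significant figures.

Transmission delays (L/R per hop): 0.00169854, 6.98667e-05, 0.000793939, 0.000151664 ms; sum = 0.00271401 ms.
Propagation delays (d/s per hop): 0.09, 41.8579, 46.7005, 29.5918 ms; sum = 118.24 ms.
End-to-end = 118.2 ms.

118.2 ms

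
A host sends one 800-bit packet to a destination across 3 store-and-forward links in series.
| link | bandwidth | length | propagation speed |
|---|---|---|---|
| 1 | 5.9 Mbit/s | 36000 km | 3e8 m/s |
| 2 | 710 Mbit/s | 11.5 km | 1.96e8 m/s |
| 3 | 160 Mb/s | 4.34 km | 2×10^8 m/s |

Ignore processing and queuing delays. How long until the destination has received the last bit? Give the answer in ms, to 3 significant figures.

120 ms

Transmission delays (L/R per hop): 0.135593, 0.00112676, 0.005 ms; sum = 0.14172 ms.
Propagation delays (d/s per hop): 120, 0.0586735, 0.0217 ms; sum = 120.08 ms.
End-to-end = 120 ms.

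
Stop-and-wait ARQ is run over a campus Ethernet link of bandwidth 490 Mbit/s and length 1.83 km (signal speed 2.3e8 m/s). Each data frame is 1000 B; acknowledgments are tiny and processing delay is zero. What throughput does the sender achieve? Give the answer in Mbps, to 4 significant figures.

t_tx = L/R = 8000/490000000 = 1.63265e-05 s.
t_prop = 1830/2.3e+08 = 7.95652e-06 s; RTT = 1.5913e-05 s.
Cycle = t_tx + RTT = 3.22396e-05 s.
Throughput = L / cycle = 8000 / 3.22396e-05 = 248.1 Mbps.

248.1 Mbps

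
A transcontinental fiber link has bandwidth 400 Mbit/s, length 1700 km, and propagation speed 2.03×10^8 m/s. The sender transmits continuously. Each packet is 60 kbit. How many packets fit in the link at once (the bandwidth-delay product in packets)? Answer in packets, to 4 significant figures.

Propagation delay = 1700000 / 2.03e+08 = 0.00837438 s.
BDP = R × t_prop = 400000000 × 0.00837438 = 3349750 bits.
In packets of 60000 bits: 55.83 packets.

55.83 packets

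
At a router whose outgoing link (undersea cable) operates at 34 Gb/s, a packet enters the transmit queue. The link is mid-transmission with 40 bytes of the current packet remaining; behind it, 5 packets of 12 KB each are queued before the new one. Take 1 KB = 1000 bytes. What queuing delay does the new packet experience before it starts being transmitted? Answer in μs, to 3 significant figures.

14.1 μs

Each queued packet: L/R = 96000/34000000000 = 2.82353 μs.
5 queued → 14.1176 μs.
Plus remaining 320 bits of current packet: 0.00941176 μs.
Queuing delay = 14.1 μs.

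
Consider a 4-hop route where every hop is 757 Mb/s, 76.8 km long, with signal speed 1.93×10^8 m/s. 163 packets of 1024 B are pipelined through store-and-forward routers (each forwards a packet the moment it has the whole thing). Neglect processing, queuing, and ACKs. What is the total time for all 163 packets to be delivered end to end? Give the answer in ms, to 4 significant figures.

Per-hop transmission t_tx = L/R = 8192/757000000 = 0.0108217 ms.
Per-hop propagation t_prop = 76800/193000000 = 0.397927 ms.
Pipeline fill: first packet needs 4·t_tx to clear all hops; remaining 162 packets each add one t_tx.
Total = (4+163-1)·t_tx + 4·t_prop = 166·0.0108217 + 4·0.397927 = 3.388 ms.

3.388 ms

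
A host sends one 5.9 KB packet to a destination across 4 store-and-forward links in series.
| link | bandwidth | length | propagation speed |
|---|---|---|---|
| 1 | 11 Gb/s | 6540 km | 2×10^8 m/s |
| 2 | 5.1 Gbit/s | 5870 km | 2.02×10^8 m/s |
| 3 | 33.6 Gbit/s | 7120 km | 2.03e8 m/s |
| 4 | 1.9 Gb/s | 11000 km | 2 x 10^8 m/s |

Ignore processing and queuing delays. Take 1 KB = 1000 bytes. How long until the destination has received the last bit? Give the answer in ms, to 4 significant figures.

L = 47200 bits.
Transmission delays (L/R per hop): 0.00429091, 0.0092549, 0.00140476, 0.0248421 ms; sum = 0.0397927 ms.
Propagation delays (d/s per hop): 32.7, 29.0594, 35.0739, 55 ms; sum = 151.833 ms.
End-to-end = 151.9 ms.

151.9 ms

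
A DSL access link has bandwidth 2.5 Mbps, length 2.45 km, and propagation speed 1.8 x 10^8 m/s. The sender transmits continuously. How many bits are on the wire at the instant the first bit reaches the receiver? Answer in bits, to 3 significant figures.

34.0 bits

Propagation delay = 2450 / 180000000 = 1.36111e-05 s.
BDP = R × t_prop = 2500000 × 1.36111e-05 = 34.0278 bits.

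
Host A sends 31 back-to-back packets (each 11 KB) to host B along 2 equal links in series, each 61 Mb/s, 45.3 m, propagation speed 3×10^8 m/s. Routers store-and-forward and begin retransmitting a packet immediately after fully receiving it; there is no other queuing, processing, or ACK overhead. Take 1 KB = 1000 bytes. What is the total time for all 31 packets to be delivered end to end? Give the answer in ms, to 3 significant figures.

Per-hop transmission t_tx = L/R = 88000/61000000 = 1.44262 ms.
Per-hop propagation t_prop = 45.3/300000000 = 0.000151 ms.
Pipeline fill: first packet needs 2·t_tx to clear all hops; remaining 30 packets each add one t_tx.
Total = (2+31-1)·t_tx + 2·t_prop = 32·1.44262 + 2·0.000151 = 46.2 ms.

46.2 ms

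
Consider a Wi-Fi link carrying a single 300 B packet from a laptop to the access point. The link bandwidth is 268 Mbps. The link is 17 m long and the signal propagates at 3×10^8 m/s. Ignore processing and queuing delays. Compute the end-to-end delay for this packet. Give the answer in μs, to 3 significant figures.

9.01 μs

L = 300 × 8 = 2400 bits.
Transmission delay = L/R = 2400 / 268000000 = 8.95522 μs.
Propagation delay = d/s = 17 m / 300000000 m/s = 0.0566667 μs.
Total = 9.01 μs.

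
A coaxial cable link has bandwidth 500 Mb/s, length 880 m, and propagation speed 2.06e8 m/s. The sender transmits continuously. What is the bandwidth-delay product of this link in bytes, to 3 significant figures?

267 bytes

Propagation delay = 880 / 206000000 = 4.27184e-06 s.
BDP = R × t_prop = 500000000 × 4.27184e-06 = 2135.92 bits.
In bytes: 2135.92/8 = 267 bytes.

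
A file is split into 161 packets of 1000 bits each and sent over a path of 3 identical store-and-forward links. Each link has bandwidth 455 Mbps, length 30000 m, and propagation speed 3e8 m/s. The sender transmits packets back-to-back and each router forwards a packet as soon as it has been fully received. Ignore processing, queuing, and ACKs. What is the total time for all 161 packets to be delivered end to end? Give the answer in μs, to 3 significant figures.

658 μs

Per-hop transmission t_tx = L/R = 1000/455000000 = 2.1978 μs.
Per-hop propagation t_prop = 30000/300000000 = 100 μs.
Pipeline fill: first packet needs 3·t_tx to clear all hops; remaining 160 packets each add one t_tx.
Total = (3+161-1)·t_tx + 3·t_prop = 163·2.1978 + 3·100 = 658 μs.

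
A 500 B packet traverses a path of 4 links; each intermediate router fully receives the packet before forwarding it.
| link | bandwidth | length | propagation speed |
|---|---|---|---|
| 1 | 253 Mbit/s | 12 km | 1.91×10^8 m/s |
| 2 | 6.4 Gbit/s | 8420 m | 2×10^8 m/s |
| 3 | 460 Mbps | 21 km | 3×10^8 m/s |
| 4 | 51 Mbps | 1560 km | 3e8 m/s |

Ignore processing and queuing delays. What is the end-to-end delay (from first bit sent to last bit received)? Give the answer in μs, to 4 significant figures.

L = 500 × 8 = 4000 bits.
Transmission delays (L/R per hop): 15.8103, 0.625, 8.69565, 78.4314 μs; sum = 103.562 μs.
Propagation delays (d/s per hop): 62.8272, 42.1, 70, 5200 μs; sum = 5374.93 μs.
End-to-end = 5478 μs.

5478 μs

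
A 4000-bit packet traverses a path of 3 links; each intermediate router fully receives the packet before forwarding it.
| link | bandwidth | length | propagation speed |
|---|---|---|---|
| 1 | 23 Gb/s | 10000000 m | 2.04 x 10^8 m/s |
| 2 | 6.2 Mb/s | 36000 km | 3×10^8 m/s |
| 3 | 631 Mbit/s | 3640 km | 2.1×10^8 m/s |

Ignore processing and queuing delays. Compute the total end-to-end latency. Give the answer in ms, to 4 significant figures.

187.0 ms

Transmission delays (L/R per hop): 0.000173913, 0.645161, 0.00633914 ms; sum = 0.651674 ms.
Propagation delays (d/s per hop): 49.0196, 120, 17.3333 ms; sum = 186.353 ms.
End-to-end = 187.0 ms.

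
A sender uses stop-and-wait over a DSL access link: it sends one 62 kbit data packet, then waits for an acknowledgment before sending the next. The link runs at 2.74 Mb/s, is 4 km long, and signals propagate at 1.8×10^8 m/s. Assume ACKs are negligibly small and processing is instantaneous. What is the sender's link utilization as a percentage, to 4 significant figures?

99.80 %

t_tx = L/R = 62000/2740000 = 0.0226277 s.
t_prop = 4000/180000000 = 2.22222e-05 s; RTT = 4.44444e-05 s.
Cycle = t_tx + RTT = 0.0226722 s.
Utilization = t_tx / cycle = 0.0226277/0.0226722 = 99.80 %.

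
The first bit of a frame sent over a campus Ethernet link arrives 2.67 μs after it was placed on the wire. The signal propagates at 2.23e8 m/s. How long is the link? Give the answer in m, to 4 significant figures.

d = s × t_prop = 223000000 × 2.67e-06 = 595.4 m.

595.4 m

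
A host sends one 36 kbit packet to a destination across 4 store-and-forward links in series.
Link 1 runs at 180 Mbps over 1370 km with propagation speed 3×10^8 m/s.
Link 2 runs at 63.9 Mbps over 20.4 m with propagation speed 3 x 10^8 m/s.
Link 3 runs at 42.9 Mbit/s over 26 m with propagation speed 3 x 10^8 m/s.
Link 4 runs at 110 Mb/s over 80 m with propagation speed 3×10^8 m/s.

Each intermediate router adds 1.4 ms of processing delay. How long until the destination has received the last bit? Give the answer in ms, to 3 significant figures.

L = 36000 bits.
Transmission delays (L/R per hop): 0.2, 0.56338, 0.839161, 0.327273 ms; sum = 1.92981 ms.
Propagation delays (d/s per hop): 4.56667, 6.8e-05, 8.66667e-05, 0.000266667 ms; sum = 4.56709 ms.
Processing at 3 router(s): 3 × 1.4 ms = 4.2 ms.
End-to-end = 10.7 ms.

10.7 ms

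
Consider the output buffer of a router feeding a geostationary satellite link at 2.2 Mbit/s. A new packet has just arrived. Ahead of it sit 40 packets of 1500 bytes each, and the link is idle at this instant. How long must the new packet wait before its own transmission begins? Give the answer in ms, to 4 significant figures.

218.2 ms

Each queued packet: L/R = 12000/2200000 = 5.45455 ms.
40 queued → 218.182 ms.
Queuing delay = 218.2 ms.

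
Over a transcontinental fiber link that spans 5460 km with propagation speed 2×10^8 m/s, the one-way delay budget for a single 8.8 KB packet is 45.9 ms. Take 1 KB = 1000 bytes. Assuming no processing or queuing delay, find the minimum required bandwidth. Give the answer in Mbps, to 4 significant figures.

L = 70400 bits.
Propagation delay = 5460000 / 200000000 = 27.3 ms.
Transmission budget = 45.9 − 27.3 = 18.6 ms.
R ≥ L / t_tx = 70400 bits / 0.0186 s = 3.785 Mbps.

3.785 Mbps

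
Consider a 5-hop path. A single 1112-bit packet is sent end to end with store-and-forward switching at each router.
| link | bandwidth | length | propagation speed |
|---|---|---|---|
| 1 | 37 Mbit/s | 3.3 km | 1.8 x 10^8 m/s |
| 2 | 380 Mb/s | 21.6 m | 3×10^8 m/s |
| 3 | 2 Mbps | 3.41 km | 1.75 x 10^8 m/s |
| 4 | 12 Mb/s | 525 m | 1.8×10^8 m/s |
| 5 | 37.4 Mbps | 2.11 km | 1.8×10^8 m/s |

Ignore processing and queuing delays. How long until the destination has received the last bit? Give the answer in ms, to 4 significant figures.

Transmission delays (L/R per hop): 0.0300541, 0.00292632, 0.556, 0.0926667, 0.0297326 ms; sum = 0.71138 ms.
Propagation delays (d/s per hop): 0.0183333, 7.2e-05, 0.0194857, 0.00291667, 0.0117222 ms; sum = 0.0525299 ms.
End-to-end = 0.7639 ms.

0.7639 ms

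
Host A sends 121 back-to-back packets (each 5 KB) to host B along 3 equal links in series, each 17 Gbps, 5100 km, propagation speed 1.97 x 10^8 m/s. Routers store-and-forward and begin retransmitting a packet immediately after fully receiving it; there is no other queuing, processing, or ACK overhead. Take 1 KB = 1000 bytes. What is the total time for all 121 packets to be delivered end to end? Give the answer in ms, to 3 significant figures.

78.0 ms

Per-hop transmission t_tx = L/R = 40000/17000000000 = 0.00235294 ms.
Per-hop propagation t_prop = 5100000/197000000 = 25.8883 ms.
Pipeline fill: first packet needs 3·t_tx to clear all hops; remaining 120 packets each add one t_tx.
Total = (3+121-1)·t_tx + 3·t_prop = 123·0.00235294 + 3·25.8883 = 78.0 ms.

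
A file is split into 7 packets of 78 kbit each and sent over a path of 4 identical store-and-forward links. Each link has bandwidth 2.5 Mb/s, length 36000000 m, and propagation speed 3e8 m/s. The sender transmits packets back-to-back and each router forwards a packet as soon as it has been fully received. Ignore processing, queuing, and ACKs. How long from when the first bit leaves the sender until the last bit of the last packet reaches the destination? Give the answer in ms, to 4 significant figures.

Per-hop transmission t_tx = L/R = 78000/2500000 = 31.2 ms.
Per-hop propagation t_prop = 36000000/300000000 = 120 ms.
Pipeline fill: first packet needs 4·t_tx to clear all hops; remaining 6 packets each add one t_tx.
Total = (4+7-1)·t_tx + 4·t_prop = 10·31.2 + 4·120 = 792.0 ms.

792.0 ms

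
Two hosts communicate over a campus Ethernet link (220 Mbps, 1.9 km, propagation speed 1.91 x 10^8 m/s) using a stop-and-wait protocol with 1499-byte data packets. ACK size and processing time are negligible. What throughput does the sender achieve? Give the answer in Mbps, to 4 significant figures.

t_tx = L/R = 11992/220000000 = 5.45091e-05 s.
t_prop = 1900/191000000 = 9.94764e-06 s; RTT = 1.98953e-05 s.
Cycle = t_tx + RTT = 7.44044e-05 s.
Throughput = L / cycle = 11992 / 7.44044e-05 = 161.2 Mbps.

161.2 Mbps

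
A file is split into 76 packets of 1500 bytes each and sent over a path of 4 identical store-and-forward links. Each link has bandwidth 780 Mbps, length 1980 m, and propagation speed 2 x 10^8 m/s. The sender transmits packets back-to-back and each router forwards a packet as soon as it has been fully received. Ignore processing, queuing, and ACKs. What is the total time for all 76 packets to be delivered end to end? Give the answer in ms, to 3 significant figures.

Per-hop transmission t_tx = L/R = 12000/780000000 = 0.0153846 ms.
Per-hop propagation t_prop = 1980/200000000 = 0.0099 ms.
Pipeline fill: first packet needs 4·t_tx to clear all hops; remaining 75 packets each add one t_tx.
Total = (4+76-1)·t_tx + 4·t_prop = 79·0.0153846 + 4·0.0099 = 1.25 ms.

1.25 ms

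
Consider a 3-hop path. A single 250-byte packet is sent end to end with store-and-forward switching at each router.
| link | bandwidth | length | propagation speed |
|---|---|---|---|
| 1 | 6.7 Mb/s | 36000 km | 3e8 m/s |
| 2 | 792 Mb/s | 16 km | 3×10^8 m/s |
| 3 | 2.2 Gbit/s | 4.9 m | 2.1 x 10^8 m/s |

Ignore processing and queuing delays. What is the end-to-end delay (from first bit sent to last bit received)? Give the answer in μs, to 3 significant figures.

L = 250 × 8 = 2000 bits.
Transmission delays (L/R per hop): 298.507, 2.52525, 0.909091 μs; sum = 301.942 μs.
Propagation delays (d/s per hop): 120000, 53.3333, 0.0233333 μs; sum = 120053 μs.
End-to-end = 120000 μs.

120000 μs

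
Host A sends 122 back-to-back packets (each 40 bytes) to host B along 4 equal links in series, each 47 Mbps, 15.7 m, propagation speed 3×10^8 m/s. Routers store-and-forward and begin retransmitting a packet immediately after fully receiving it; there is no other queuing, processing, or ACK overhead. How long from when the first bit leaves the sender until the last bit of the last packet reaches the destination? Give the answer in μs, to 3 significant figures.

851 μs

Per-hop transmission t_tx = L/R = 320/47000000 = 6.80851 μs.
Per-hop propagation t_prop = 15.7/300000000 = 0.0523333 μs.
Pipeline fill: first packet needs 4·t_tx to clear all hops; remaining 121 packets each add one t_tx.
Total = (4+122-1)·t_tx + 4·t_prop = 125·6.80851 + 4·0.0523333 = 851 μs.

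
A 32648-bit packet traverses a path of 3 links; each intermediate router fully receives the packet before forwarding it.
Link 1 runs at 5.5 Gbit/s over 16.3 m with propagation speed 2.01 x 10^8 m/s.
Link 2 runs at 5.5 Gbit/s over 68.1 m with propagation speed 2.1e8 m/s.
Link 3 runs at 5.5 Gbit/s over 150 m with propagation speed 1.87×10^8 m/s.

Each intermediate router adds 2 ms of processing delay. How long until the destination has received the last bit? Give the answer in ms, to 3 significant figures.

Transmission delay per hop = L/R = 32648/5500000000 = 0.005936 ms; 3 hops → 0.017808 ms.
Propagation delays (d/s per hop): 8.10945e-05, 0.000324286, 0.000802139 ms; sum = 0.00120752 ms.
Processing at 2 router(s): 2 × 2 ms = 4 ms.
End-to-end = 4.02 ms.

4.02 ms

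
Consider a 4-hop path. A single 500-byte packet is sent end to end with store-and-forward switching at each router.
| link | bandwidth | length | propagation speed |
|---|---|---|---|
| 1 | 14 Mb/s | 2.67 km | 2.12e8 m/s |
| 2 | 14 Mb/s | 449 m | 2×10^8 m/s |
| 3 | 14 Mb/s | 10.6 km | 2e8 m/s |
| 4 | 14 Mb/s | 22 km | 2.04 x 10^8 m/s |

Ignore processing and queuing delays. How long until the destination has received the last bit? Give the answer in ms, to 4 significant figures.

L = 500 × 8 = 4000 bits.
Transmission delay per hop = L/R = 4000/14000000 = 0.285714 ms; 4 hops → 1.14286 ms.
Propagation delays (d/s per hop): 0.0125943, 0.002245, 0.053, 0.107843 ms; sum = 0.175682 ms.
End-to-end = 1.319 ms.

1.319 ms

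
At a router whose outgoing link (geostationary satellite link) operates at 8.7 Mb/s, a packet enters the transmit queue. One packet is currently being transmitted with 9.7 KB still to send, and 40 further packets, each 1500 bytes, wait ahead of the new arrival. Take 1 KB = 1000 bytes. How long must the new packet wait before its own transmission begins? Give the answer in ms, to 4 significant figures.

Each queued packet: L/R = 12000/8700000 = 1.37931 ms.
40 queued → 55.1724 ms.
Plus remaining 77600 bits of current packet: 8.91954 ms.
Queuing delay = 64.09 ms.

64.09 ms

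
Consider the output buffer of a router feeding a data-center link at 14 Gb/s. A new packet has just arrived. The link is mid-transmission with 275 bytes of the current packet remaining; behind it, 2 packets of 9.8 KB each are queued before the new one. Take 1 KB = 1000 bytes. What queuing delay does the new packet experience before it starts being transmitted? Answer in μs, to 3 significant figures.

Each queued packet: L/R = 78400/14000000000 = 5.6 μs.
2 queued → 11.2 μs.
Plus remaining 2200 bits of current packet: 0.157143 μs.
Queuing delay = 11.4 μs.

11.4 μs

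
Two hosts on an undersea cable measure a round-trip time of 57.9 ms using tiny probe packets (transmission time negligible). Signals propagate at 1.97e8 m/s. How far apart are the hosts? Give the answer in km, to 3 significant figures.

5700 km

One-way propagation = RTT/2 = 28.95 ms.
d = s × t = 197000000 × 0.02895 = 5700 km.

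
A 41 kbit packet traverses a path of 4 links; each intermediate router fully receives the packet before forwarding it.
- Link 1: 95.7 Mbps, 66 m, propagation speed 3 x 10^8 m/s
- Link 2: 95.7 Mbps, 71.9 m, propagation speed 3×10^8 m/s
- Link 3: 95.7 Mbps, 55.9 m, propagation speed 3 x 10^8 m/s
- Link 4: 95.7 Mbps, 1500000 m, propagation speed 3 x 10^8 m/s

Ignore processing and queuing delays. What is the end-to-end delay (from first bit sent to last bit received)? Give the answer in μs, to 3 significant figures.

L = 41000 bits.
Transmission delay per hop = L/R = 41000/95700000 = 428.422 μs; 4 hops → 1713.69 μs.
Propagation delays (d/s per hop): 0.22, 0.239667, 0.186333, 5000 μs; sum = 5000.65 μs.
End-to-end = 6710 μs.

6710 μs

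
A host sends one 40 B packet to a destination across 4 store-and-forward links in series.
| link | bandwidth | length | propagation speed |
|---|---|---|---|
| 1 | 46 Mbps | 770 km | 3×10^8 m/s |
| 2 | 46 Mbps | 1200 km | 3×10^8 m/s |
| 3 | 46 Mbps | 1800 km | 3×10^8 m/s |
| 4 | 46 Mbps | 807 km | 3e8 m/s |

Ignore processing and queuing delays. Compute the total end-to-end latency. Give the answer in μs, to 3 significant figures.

L = 40 × 8 = 320 bits.
Transmission delay per hop = L/R = 320/46000000 = 6.95652 μs; 4 hops → 27.8261 μs.
Propagation delays (d/s per hop): 2566.67, 4000, 6000, 2690 μs; sum = 15256.7 μs.
End-to-end = 15300 μs.

15300 μs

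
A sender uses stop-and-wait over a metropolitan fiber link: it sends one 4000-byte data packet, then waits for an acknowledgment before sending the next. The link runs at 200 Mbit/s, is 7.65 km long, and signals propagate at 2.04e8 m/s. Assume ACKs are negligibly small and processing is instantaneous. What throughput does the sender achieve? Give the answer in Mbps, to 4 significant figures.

136.2 Mbps

t_tx = L/R = 32000/200000000 = 0.00016 s.
t_prop = 7650/204000000 = 3.75e-05 s; RTT = 7.5e-05 s.
Cycle = t_tx + RTT = 0.000235 s.
Throughput = L / cycle = 32000 / 0.000235 = 136.2 Mbps.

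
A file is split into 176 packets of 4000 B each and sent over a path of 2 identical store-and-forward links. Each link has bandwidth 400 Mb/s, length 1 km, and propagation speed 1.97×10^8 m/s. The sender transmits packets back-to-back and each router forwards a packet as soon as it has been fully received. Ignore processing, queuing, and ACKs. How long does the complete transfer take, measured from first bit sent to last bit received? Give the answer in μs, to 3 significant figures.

14200 μs

Per-hop transmission t_tx = L/R = 32000/400000000 = 80 μs.
Per-hop propagation t_prop = 1000/197000000 = 5.07614 μs.
Pipeline fill: first packet needs 2·t_tx to clear all hops; remaining 175 packets each add one t_tx.
Total = (2+176-1)·t_tx + 2·t_prop = 177·80 + 2·5.07614 = 14200 μs.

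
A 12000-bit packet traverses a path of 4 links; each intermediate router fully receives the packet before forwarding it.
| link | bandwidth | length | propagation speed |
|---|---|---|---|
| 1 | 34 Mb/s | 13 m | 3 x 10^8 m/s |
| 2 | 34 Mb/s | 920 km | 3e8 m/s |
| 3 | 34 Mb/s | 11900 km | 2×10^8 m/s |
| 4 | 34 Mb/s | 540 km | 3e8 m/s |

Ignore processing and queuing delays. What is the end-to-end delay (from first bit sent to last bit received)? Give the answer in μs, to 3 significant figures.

65800 μs

Transmission delay per hop = L/R = 12000/34000000 = 352.941 μs; 4 hops → 1411.76 μs.
Propagation delays (d/s per hop): 0.0433333, 3066.67, 59500, 1800 μs; sum = 64366.7 μs.
End-to-end = 65800 μs.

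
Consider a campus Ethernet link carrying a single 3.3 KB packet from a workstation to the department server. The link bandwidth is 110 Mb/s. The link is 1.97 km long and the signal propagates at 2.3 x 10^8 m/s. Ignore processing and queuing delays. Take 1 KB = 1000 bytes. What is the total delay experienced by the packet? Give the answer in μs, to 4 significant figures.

L = 26400 bits.
Transmission delay = L/R = 26400 / 110000000 = 240 μs.
Propagation delay = d/s = 1970 m / 2.3e+08 m/s = 8.56522 μs.
Total = 248.6 μs.

248.6 μs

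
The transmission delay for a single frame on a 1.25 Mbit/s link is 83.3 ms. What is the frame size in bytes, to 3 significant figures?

L = R × t_tx = 1250000 b/s × 0.0833 s = 104125 bits.
In bytes: 104125 / 8 = 13000 bytes.

13000 bytes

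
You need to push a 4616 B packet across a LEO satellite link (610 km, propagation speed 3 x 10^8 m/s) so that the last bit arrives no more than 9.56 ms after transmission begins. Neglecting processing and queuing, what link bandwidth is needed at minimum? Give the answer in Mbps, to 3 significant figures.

4.91 Mbps

L = 36928 bits.
Propagation delay = 610000 / 300000000 = 2.03333 ms.
Transmission budget = 9.56 − 2.03333 = 7.52667 ms.
R ≥ L / t_tx = 36928 bits / 0.00752667 s = 4.91 Mbps.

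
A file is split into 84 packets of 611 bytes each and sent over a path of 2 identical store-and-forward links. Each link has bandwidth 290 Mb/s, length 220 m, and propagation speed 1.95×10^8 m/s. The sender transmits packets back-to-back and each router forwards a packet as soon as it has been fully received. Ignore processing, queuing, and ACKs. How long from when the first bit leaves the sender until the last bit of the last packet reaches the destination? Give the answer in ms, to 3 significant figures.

Per-hop transmission t_tx = L/R = 4888/290000000 = 0.0168552 ms.
Per-hop propagation t_prop = 220/195000000 = 0.00112821 ms.
Pipeline fill: first packet needs 2·t_tx to clear all hops; remaining 83 packets each add one t_tx.
Total = (2+84-1)·t_tx + 2·t_prop = 85·0.0168552 + 2·0.00112821 = 1.43 ms.

1.43 ms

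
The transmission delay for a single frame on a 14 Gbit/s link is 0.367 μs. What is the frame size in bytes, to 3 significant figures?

642 bytes

L = R × t_tx = 14000000000 b/s × 3.67e-07 s = 5138 bits.
In bytes: 5138 / 8 = 642 bytes.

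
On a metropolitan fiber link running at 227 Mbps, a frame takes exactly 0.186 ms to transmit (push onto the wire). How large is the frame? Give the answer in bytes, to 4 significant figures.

5278 bytes

L = R × t_tx = 227000000 b/s × 0.000186 s = 42222 bits.
In bytes: 42222 / 8 = 5278 bytes.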